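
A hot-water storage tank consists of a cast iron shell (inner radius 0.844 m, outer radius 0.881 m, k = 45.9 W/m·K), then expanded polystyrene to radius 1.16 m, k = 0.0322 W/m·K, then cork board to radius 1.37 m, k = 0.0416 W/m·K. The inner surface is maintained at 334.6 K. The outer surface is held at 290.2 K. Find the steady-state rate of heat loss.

Q = 47.9 W

Resistance network (inner→outer):
  R_cast iron = (1/0.844 − 1/0.881)/(4πk) = 0.04976/(4π·45.9) = 8.627×10^-5 K/W
  R_expanded polystyrene = (1/0.881 − 1/1.16)/(4πk) = 0.2730/(4π·0.0322) = 0.6747 K/W
  R_cork board = (1/1.16 − 1/1.37)/(4πk) = 0.1321/(4π·0.0416) = 0.2528 K/W
ΣR = 8.627×10^-5 + 0.6747 + 0.2528 = 0.9276 K/W
Q = ΔT/ΣR = (334.6 K − 290.2 K)/0.9276 = 47.9 W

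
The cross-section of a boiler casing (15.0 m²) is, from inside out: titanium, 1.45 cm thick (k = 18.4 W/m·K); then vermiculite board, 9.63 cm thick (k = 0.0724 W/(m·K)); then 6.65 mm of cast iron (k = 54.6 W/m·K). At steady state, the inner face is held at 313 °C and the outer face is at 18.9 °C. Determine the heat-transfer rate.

Series thermal resistances, inner to outer:
  R_titanium = L/(kA) = 0.0145/(18.4·15.0) = 5.254×10^-5 K/W
  R_vermiculite board = L/(kA) = 0.0963/(0.0724·15.0) = 0.08867 K/W
  R_cast iron = L/(kA) = 0.00665/(54.6·15.0) = 8.120×10^-6 K/W
ΣR = 5.254×10^-5 + 0.08867 + 8.120×10^-6 = 0.08873 K/W
Q = ΔT/ΣR = (313 °C − 18.9 °C)/0.08873 = 3310 W

Q = 3310 W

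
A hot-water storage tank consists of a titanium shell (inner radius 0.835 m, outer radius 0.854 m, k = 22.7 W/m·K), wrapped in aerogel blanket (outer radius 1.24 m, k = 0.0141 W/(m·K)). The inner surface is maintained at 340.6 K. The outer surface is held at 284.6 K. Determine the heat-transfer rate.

Resistance network (inner→outer):
  R_titanium = (1/0.835 − 1/0.854)/(4πk) = 0.02664/(4π·22.7) = 9.341×10^-5 K/W
  R_aerogel blanket = (1/0.854 − 1/1.24)/(4πk) = 0.3645/(4π·0.0141) = 2.057 K/W
ΣR = 9.341×10^-5 + 2.057 = 2.057 K/W
Q = ΔT/ΣR = (340.6 K − 284.6 K)/2.057 = 27.2 W

Q = 27.2 W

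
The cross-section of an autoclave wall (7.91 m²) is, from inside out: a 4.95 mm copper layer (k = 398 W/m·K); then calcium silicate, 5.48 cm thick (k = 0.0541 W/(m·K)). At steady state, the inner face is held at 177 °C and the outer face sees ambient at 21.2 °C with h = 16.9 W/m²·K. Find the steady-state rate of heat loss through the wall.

Q = 1150 W

Resistance network (inner→outer):
  R_copper = L/(kA) = 0.00495/(398·7.91) = 1.572×10^-6 K/W
  R_calcium silicate = L/(kA) = 0.0548/(0.0541·7.91) = 0.1281 K/W
  R_conv,out = 1/(hA) = 1/(16.9·7.91) = 0.007481 K/W
ΣR = 1.572×10^-6 + 0.1281 + 0.007481 = 0.1356 K/W
Q = ΔT/ΣR = (177 °C − 21.2 °C)/0.1356 = 1150 W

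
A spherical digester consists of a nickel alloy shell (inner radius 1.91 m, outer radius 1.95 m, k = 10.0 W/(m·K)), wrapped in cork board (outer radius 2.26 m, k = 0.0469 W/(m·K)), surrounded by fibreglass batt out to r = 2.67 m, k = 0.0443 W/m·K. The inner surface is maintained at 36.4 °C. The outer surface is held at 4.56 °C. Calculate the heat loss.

Series thermal resistances, inner to outer:
  R_nickel alloy = (1/1.91 − 1/1.95)/(4πk) = 0.01074/(4π·10.0) = 8.546×10^-5 K/W
  R_cork board = (1/1.95 − 1/2.26)/(4πk) = 0.07034/(4π·0.0469) = 0.1194 K/W
  R_fibreglass batt = (1/2.26 − 1/2.67)/(4πk) = 0.06795/(4π·0.0443) = 0.1221 K/W
ΣR = 8.546×10^-5 + 0.1194 + 0.1221 = 0.2416 K/W
Q = ΔT/ΣR = (36.4 °C − 4.56 °C)/0.2416 = 132 W

Q = 132 W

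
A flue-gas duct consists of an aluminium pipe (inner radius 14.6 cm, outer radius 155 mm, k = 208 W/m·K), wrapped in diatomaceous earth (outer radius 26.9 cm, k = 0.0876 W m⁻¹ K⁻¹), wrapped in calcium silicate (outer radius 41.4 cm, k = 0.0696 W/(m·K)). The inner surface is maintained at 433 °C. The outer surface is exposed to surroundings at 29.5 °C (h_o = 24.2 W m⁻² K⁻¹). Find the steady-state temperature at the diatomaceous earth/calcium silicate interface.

Treat each layer as a resistance in series:
  R'_aluminium = ln(0.155/0.146)/(2πk) = 0.05982/(2π·208) = 4.577×10^-5 m·K/W
  R'_diatomaceous earth = ln(0.269/0.155)/(2πk) = 0.5513/(2π·0.0876) = 1.002 m·K/W
  R'_calcium silicate = ln(0.414/0.269)/(2πk) = 0.4312/(2π·0.0696) = 0.9859 m·K/W
  R'_conv,out = 1/(2πr h) = 1/(2π·0.414·24.2) = 0.01589 m·K/W
ΣR = 4.577×10^-5 + 1.002 + 0.9859 + 0.01589 = 2.004 m·K/W
Q' = ΔT/ΣR = (433 °C − 29.5 °C)/2.004 = 201.3 W/m
From the inner boundary to the diatomaceous earth/calcium silicate interface, ΣR_partial = 1.002 m·K/W.
T_interface = T_in − Q'·ΣR_partial = 433 °C − (201.3)(1.002) = 231 °C

T = 231 °C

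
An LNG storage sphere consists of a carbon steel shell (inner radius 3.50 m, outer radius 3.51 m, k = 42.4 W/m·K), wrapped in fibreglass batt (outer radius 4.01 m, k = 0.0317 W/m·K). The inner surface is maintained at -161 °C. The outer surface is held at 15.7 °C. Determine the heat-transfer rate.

Treat each layer as a resistance in series:
  R_carbon steel = (1/3.50 − 1/3.51)/(4πk) = 8.140×10^-4/(4π·42.4) = 1.528×10^-6 K/W
  R_fibreglass batt = (1/3.51 − 1/4.01)/(4πk) = 0.03552/(4π·0.0317) = 0.08918 K/W
ΣR = 1.528×10^-6 + 0.08918 = 0.08918 K/W
Q = ΔT/ΣR = (-161 °C − 15.7 °C)/0.08918 = -1980 W
(Negative Q ⇒ heat flows inward; heat gain = 1980 W.)

Q = 1980 W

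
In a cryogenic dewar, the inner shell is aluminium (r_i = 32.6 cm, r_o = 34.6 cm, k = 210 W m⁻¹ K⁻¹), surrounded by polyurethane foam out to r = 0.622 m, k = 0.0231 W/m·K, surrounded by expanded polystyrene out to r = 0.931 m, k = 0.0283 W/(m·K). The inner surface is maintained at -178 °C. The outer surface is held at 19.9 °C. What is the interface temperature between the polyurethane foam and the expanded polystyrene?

T = -30.3 °C

Series thermal resistances, inner to outer:
  R_aluminium = (1/0.326 − 1/0.346)/(4πk) = 0.1773/(4π·210) = 6.719×10^-5 K/W
  R_polyurethane foam = (1/0.346 − 1/0.622)/(4πk) = 1.282/(4π·0.0231) = 4.418 K/W
  R_expanded polystyrene = (1/0.622 − 1/0.931)/(4πk) = 0.5336/(4π·0.0283) = 1.500 K/W
ΣR = 6.719×10^-5 + 4.418 + 1.500 = 5.918 K/W
Q = ΔT/ΣR = (-178 °C − 19.9 °C)/5.918 = -33.44 W
From the inner boundary to the polyurethane foam/expanded polystyrene interface, ΣR_partial = 4.418 K/W.
T_interface = T_in − Q·ΣR_partial = -178 °C − (-33.44)(4.418) = -30.3 °C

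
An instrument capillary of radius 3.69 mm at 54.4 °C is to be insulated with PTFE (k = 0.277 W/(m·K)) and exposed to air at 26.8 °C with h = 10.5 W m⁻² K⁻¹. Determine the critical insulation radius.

r_cr = 2.64 cm

For a cylinder, r_cr = k_ins/h = 0.277/10.5 = 0.0264 m = 2.64 cm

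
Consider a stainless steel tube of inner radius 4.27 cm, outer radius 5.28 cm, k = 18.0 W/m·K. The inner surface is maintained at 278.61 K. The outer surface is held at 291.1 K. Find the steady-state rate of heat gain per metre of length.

Q' = 2πk·ΔT/ln(r₂/r₁) = 2π × 18.0 × 12.49 / ln(0.0528/0.0427) = 6650 W/m

Q' = 6.65 kW/m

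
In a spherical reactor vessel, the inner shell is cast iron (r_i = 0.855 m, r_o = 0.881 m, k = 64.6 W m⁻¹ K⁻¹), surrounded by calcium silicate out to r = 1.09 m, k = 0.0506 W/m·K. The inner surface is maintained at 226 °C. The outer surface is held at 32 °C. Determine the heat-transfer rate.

Series thermal resistances, inner to outer:
  R_cast iron = (1/0.855 − 1/0.881)/(4πk) = 0.03452/(4π·64.6) = 4.252×10^-5 K/W
  R_calcium silicate = (1/0.881 − 1/1.09)/(4πk) = 0.2176/(4π·0.0506) = 0.3423 K/W
ΣR = 4.252×10^-5 + 0.3423 = 0.3423 K/W
Q = ΔT/ΣR = (226 °C − 32 °C)/0.3423 = 567 W

Q = 567 W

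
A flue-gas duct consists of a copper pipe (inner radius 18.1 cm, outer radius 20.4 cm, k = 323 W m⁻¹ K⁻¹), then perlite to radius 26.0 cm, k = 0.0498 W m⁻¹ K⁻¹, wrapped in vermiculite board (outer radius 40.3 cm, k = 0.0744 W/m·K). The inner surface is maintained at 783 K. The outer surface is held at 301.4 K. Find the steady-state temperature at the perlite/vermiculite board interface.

T = 565 K

Treat each layer as a resistance in series:
  R'_copper = ln(0.204/0.181)/(2πk) = 0.1196/(2π·323) = 5.894×10^-5 m·K/W
  R'_perlite = ln(0.260/0.204)/(2πk) = 0.2426/(2π·0.0498) = 0.7752 m·K/W
  R'_vermiculite board = ln(0.403/0.260)/(2πk) = 0.4383/(2π·0.0744) = 0.9375 m·K/W
ΣR = 5.894×10^-5 + 0.7752 + 0.9375 = 1.713 m·K/W
Q' = ΔT/ΣR = (783 K − 301.4 K)/1.713 = 281.1 W/m
From the inner boundary to the perlite/vermiculite board interface, ΣR_partial = 0.7753 m·K/W.
T_interface = T_in − Q'·ΣR_partial = 783 K − (281.1)(0.7753) = 565 K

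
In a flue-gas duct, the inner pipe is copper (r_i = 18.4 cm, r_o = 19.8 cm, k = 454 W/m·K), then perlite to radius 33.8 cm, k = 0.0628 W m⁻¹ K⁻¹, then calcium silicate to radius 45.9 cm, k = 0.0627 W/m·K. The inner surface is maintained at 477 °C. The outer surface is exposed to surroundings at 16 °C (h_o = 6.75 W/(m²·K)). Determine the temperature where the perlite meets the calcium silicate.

T = 191 °C

Treat each layer as a resistance in series:
  R'_copper = ln(0.198/0.184)/(2πk) = 0.07333/(2π·454) = 2.571×10^-5 m·K/W
  R'_perlite = ln(0.338/0.198)/(2πk) = 0.5348/(2π·0.0628) = 1.355 m·K/W
  R'_calcium silicate = ln(0.459/0.338)/(2πk) = 0.3060/(2π·0.0627) = 0.7767 m·K/W
  R'_conv,out = 1/(2πr h) = 1/(2π·0.459·6.75) = 0.05137 m·K/W
ΣR = 2.571×10^-5 + 1.355 + 0.7767 + 0.05137 = 2.183 m·K/W
Q' = ΔT/ΣR = (477 °C − 16 °C)/2.183 = 211.2 W/m
From the inner boundary to the perlite/calcium silicate interface, ΣR_partial = 1.355 m·K/W.
T_interface = T_in − Q'·ΣR_partial = 477 °C − (211.2)(1.355) = 191 °C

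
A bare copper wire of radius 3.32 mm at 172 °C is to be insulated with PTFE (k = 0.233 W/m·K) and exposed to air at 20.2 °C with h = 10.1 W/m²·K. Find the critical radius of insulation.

For a cylinder, r_cr = k_ins/h = 0.233/10.1 = 0.0231 m = 2.31 cm

r_cr = 2.31 cm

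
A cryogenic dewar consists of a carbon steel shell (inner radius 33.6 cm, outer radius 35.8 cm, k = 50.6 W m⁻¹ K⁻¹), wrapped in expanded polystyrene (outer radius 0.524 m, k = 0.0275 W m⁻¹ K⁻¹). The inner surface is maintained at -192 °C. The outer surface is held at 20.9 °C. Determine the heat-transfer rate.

Resistance network (inner→outer):
  R_carbon steel = (1/0.336 − 1/0.358)/(4πk) = 0.1829/(4π·50.6) = 2.876×10^-4 K/W
  R_expanded polystyrene = (1/0.358 − 1/0.524)/(4πk) = 0.8849/(4π·0.0275) = 2.561 K/W
ΣR = 2.876×10^-4 + 2.561 = 2.561 K/W
Q = ΔT/ΣR = (-192 °C − 20.9 °C)/2.561 = -83.1 W
(Negative Q ⇒ heat flows inward; heat gain = 83.1 W.)

Q = 83.1 W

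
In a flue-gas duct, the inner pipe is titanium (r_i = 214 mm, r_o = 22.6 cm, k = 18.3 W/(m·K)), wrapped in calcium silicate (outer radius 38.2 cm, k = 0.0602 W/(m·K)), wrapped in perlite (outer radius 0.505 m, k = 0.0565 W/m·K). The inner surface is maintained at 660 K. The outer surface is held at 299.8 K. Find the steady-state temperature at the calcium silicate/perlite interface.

Resistance network (inner→outer):
  R'_titanium = ln(0.226/0.214)/(2πk) = 0.05456/(2π·18.3) = 4.745×10^-4 m·K/W
  R'_calcium silicate = ln(0.382/0.226)/(2πk) = 0.5249/(2π·0.0602) = 1.388 m·K/W
  R'_perlite = ln(0.505/0.382)/(2πk) = 0.2791/(2π·0.0565) = 0.7863 m·K/W
ΣR = 4.745×10^-4 + 1.388 + 0.7863 = 2.175 m·K/W
Q' = ΔT/ΣR = (660 K − 299.8 K)/2.175 = 165.6 W/m
From the inner boundary to the calcium silicate/perlite interface, ΣR_partial = 1.388 m·K/W.
T_interface = T_in − Q'·ΣR_partial = 660 K − (165.6)(1.388) = 430 K

T = 430 K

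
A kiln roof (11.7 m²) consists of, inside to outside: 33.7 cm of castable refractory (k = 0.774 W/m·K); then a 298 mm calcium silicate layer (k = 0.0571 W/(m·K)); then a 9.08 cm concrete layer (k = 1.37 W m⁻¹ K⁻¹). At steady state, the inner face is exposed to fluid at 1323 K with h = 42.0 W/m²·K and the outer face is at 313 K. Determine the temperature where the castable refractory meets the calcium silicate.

T = 1242 K

Resistance network (inner→outer):
  R_conv,in = 1/(hA) = 1/(42.0·11.7) = 0.002035 K/W
  R_castable refractory = L/(kA) = 0.337/(0.774·11.7) = 0.03721 K/W
  R_calcium silicate = L/(kA) = 0.298/(0.0571·11.7) = 0.4461 K/W
  R_concrete = L/(kA) = 0.0908/(1.37·11.7) = 0.005665 K/W
ΣR = 0.002035 + 0.03721 + 0.4461 + 0.005665 = 0.4910 K/W
Q = ΔT/ΣR = (1323 K − 313 K)/0.4910 = 2057 W
From the inner boundary to the castable refractory/calcium silicate interface, ΣR_partial = 0.03925 K/W.
T_interface = T_in − Q·ΣR_partial = 1323 K − (2057)(0.03925) = 1242 K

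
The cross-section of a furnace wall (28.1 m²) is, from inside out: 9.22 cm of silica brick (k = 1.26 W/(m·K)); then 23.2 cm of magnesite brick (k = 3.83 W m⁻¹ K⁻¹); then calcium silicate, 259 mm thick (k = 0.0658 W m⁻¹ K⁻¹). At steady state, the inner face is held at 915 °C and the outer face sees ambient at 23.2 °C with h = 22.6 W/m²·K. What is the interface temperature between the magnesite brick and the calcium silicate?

Treat each layer as a resistance in series:
  R_silica brick = L/(kA) = 0.0922/(1.26·28.1) = 0.002604 K/W
  R_magnesite brick = L/(kA) = 0.232/(3.83·28.1) = 0.002156 K/W
  R_calcium silicate = L/(kA) = 0.259/(0.0658·28.1) = 0.1401 K/W
  R_conv,out = 1/(hA) = 1/(22.6·28.1) = 0.001575 K/W
ΣR = 0.002604 + 0.002156 + 0.1401 + 0.001575 = 0.1464 K/W
Q = ΔT/ΣR = (915 °C − 23.2 °C)/0.1464 = 6092 W
From the inner boundary to the magnesite brick/calcium silicate interface, ΣR_partial = 0.004760 K/W.
T_interface = T_in − Q·ΣR_partial = 915 °C − (6092)(0.004760) = 886 °C

T = 886 °C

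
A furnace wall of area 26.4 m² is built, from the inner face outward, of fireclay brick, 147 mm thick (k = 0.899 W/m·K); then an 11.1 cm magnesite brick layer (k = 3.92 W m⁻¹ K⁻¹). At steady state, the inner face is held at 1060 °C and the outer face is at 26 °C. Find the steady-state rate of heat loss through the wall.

Q = 1.42×10^5 W

Series thermal resistances, inner to outer:
  R_fireclay brick = L/(kA) = 0.147/(0.899·26.4) = 0.006194 K/W
  R_magnesite brick = L/(kA) = 0.111/(3.92·26.4) = 0.001073 K/W
ΣR = 0.006194 + 0.001073 = 0.007267 K/W
Q = ΔT/ΣR = (1060 °C − 26 °C)/0.007267 = 1.42×10^5 W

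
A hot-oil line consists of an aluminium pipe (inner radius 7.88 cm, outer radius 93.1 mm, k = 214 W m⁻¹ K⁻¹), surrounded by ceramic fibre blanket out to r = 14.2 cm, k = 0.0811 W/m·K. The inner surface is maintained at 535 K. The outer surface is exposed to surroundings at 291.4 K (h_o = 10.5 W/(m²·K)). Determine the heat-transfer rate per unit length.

Q' = 260 W/m

Series thermal resistances, inner to outer:
  R'_aluminium = ln(0.0931/0.0788)/(2πk) = 0.1668/(2π·214) = 1.240×10^-4 m·K/W
  R'_ceramic fibre blanket = ln(0.142/0.0931)/(2πk) = 0.4222/(2π·0.0811) = 0.8285 m·K/W
  R'_conv,out = 1/(2πr h) = 1/(2π·0.142·10.5) = 0.1067 m·K/W
ΣR = 1.240×10^-4 + 0.8285 + 0.1067 = 0.9353 m·K/W
Q' = ΔT/ΣR = (535 K − 291.4 K)/0.9353 = 260 W/m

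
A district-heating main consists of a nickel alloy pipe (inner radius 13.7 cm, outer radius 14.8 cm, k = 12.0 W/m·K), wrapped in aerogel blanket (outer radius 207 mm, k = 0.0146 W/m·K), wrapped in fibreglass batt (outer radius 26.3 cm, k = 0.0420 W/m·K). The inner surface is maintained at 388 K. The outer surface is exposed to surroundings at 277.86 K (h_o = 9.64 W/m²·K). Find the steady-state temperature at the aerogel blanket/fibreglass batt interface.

T = 300.9 K

Series thermal resistances, inner to outer:
  R'_nickel alloy = ln(0.148/0.137)/(2πk) = 0.07723/(2π·12.0) = 0.001024 m·K/W
  R'_aerogel blanket = ln(0.207/0.148)/(2πk) = 0.3355/(2π·0.0146) = 3.657 m·K/W
  R'_fibreglass batt = ln(0.263/0.207)/(2πk) = 0.2394/(2π·0.0420) = 0.9073 m·K/W
  R'_conv,out = 1/(2πr h) = 1/(2π·0.263·9.64) = 0.06278 m·K/W
ΣR = 0.001024 + 3.657 + 0.9073 + 0.06278 = 4.628 m·K/W
Q' = ΔT/ΣR = (388 K − 277.86 K)/4.628 = 23.80 W/m
From the inner boundary to the aerogel blanket/fibreglass batt interface, ΣR_partial = 3.658 m·K/W.
T_interface = T_in − Q'·ΣR_partial = 388 K − (23.80)(3.658) = 300.9 K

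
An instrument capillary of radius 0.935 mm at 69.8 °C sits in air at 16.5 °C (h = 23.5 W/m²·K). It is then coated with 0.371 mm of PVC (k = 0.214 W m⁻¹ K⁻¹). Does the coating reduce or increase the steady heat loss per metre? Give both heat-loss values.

increases: 7.36 → 9.81 W/m

Critical radius for a cylinder: r_cr = k/h = 0.00911 m = 0.911 cm.
Outer radius after coating: r₂ = 9.35×10^-4 + 3.71×10^-4 = 0.001306 m.
Since r₁ < r_cr and r₂ ≤ r_cr, the coating moves toward the maximum at r_cr — heat loss rises.
Bare: R = 1/(2πr₁h) = 7.243 m·K/W; Q = 53.3/7.243 = 7.36 W/m.
Coated: R = R_cond + R_conv = 5.434 m·K/W; Q = 53.3/5.434 = 9.81 W/m.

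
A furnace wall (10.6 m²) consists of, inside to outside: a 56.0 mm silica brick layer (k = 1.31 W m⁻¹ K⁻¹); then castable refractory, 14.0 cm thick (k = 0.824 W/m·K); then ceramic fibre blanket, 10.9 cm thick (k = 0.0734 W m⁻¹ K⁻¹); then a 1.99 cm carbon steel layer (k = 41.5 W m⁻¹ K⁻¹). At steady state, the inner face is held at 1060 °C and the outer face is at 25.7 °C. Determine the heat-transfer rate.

Resistance network (inner→outer):
  R_silica brick = L/(kA) = 0.0560/(1.31·10.6) = 0.004033 K/W
  R_castable refractory = L/(kA) = 0.140/(0.824·10.6) = 0.01603 K/W
  R_ceramic fibre blanket = L/(kA) = 0.109/(0.0734·10.6) = 0.1401 K/W
  R_carbon steel = L/(kA) = 0.0199/(41.5·10.6) = 4.524×10^-5 K/W
ΣR = 0.004033 + 0.01603 + 0.1401 + 4.524×10^-5 = 0.1602 K/W
Q = ΔT/ΣR = (1060 °C − 25.7 °C)/0.1602 = 6460 W

Q = 6.46 kW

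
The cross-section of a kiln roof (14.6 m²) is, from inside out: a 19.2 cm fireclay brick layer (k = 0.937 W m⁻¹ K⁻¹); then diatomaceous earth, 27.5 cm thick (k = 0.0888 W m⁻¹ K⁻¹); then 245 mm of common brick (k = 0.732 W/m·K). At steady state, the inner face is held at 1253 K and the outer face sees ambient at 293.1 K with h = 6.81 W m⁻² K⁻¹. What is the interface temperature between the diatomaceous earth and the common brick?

Resistance network (inner→outer):
  R_fireclay brick = L/(kA) = 0.192/(0.937·14.6) = 0.01403 K/W
  R_diatomaceous earth = L/(kA) = 0.275/(0.0888·14.6) = 0.2121 K/W
  R_common brick = L/(kA) = 0.245/(0.732·14.6) = 0.02292 K/W
  R_conv,out = 1/(hA) = 1/(6.81·14.6) = 0.01006 K/W
ΣR = 0.01403 + 0.2121 + 0.02292 + 0.01006 = 0.2591 K/W
Q = ΔT/ΣR = (1253 K − 293.1 K)/0.2591 = 3705 W
From the inner boundary to the diatomaceous earth/common brick interface, ΣR_partial = 0.2261 K/W.
T_interface = T_in − Q·ΣR_partial = 1253 K − (3705)(0.2261) = 415 K

T = 415 K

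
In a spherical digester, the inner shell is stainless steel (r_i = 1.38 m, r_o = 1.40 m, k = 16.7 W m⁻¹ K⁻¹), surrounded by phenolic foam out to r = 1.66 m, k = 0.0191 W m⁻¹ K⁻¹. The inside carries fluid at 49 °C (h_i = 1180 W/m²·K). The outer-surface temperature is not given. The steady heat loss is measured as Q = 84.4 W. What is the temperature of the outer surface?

T_out = 9.65 °C

Sum the resistances:
  R_conv,in = 1/(4πr²h) = 1/(4π·1.38²·1180) = 3.541×10^-5 K/W
  R_stainless steel = (1/1.38 − 1/1.40)/(4πk) = 0.01035/(4π·16.7) = 4.933×10^-5 K/W
  R_phenolic foam = (1/1.40 − 1/1.66)/(4πk) = 0.1119/(4π·0.0191) = 0.4661 K/W
ΣR = 0.4662 K/W
ΔT = Q·ΣR = 84.4 × 0.4662 = 39.35 K
Heat flows outward, so T_out = T_in − ΔT = 49 − 39.35 = 9.65 °C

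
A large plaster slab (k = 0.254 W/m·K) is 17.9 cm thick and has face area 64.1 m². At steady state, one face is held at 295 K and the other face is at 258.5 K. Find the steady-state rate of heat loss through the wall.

Q = 3320 W

Q = kA·ΔT/L = 0.254 × 64.1 × |295 K − 258.5 K| / 0.179 = 3320 W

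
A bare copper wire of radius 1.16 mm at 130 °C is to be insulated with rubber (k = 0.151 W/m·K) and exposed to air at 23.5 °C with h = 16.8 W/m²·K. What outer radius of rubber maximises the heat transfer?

r_cr = 0.899 cm

For a cylinder, r_cr = k_ins/h = 0.151/16.8 = 0.00899 m = 0.899 cm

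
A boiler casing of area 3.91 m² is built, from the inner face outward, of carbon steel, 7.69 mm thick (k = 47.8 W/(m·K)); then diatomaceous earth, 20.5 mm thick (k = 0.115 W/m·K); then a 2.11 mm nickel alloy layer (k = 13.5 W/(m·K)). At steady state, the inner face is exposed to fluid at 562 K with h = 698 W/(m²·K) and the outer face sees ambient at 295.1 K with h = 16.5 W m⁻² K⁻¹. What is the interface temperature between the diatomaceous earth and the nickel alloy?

T = 362.5 K

Resistance network (inner→outer):
  R_conv,in = 1/(hA) = 1/(698·3.91) = 3.664×10^-4 K/W
  R_carbon steel = L/(kA) = 0.00769/(47.8·3.91) = 4.115×10^-5 K/W
  R_diatomaceous earth = L/(kA) = 0.0205/(0.115·3.91) = 0.04559 K/W
  R_nickel alloy = L/(kA) = 0.00211/(13.5·3.91) = 3.997×10^-5 K/W
  R_conv,out = 1/(hA) = 1/(16.5·3.91) = 0.01550 K/W
ΣR = 3.664×10^-4 + 4.115×10^-5 + 0.04559 + 3.997×10^-5 + 0.01550 = 0.06154 K/W
Q = ΔT/ΣR = (562 K − 295.1 K)/0.06154 = 4337 W
From the inner boundary to the diatomaceous earth/nickel alloy interface, ΣR_partial = 0.04600 K/W.
T_interface = T_in − Q·ΣR_partial = 562 K − (4337)(0.04600) = 362.5 K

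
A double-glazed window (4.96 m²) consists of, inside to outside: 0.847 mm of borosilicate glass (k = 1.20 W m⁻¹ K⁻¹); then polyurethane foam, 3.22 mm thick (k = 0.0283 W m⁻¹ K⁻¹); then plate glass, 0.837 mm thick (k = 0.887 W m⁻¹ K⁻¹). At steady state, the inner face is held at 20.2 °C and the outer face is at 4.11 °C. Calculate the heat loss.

Q = 691 W

Resistance network (inner→outer):
  R_borosilicate glass = L/(kA) = 8.47×10^-4/(1.20·4.96) = 1.423×10^-4 K/W
  R_polyurethane foam = L/(kA) = 0.00322/(0.0283·4.96) = 0.02294 K/W
  R_plate glass = L/(kA) = 8.37×10^-4/(0.887·4.96) = 1.902×10^-4 K/W
ΣR = 1.423×10^-4 + 0.02294 + 1.902×10^-4 = 0.02327 K/W
Q = ΔT/ΣR = (20.2 °C − 4.11 °C)/0.02327 = 691 W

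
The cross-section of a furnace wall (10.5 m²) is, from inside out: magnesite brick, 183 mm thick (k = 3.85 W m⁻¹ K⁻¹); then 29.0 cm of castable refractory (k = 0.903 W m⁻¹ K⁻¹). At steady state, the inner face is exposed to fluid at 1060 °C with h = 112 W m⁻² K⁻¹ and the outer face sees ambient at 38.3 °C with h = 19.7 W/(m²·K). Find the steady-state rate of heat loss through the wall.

Treat each layer as a resistance in series:
  R_conv,in = 1/(hA) = 1/(112·10.5) = 8.503×10^-4 K/W
  R_magnesite brick = L/(kA) = 0.183/(3.85·10.5) = 0.004527 K/W
  R_castable refractory = L/(kA) = 0.290/(0.903·10.5) = 0.03059 K/W
  R_conv,out = 1/(hA) = 1/(19.7·10.5) = 0.004834 K/W
ΣR = 8.503×10^-4 + 0.004527 + 0.03059 + 0.004834 = 0.04080 K/W
Q = ΔT/ΣR = (1060 °C − 38.3 °C)/0.04080 = 25000 W

Q = 25.0 kW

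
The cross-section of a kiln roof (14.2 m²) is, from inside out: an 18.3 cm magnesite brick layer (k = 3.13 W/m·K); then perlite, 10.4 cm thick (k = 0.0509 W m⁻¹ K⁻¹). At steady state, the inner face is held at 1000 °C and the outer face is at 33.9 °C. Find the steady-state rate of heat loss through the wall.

Resistance network (inner→outer):
  R_magnesite brick = L/(kA) = 0.183/(3.13·14.2) = 0.004117 K/W
  R_perlite = L/(kA) = 0.104/(0.0509·14.2) = 0.1439 K/W
ΣR = 0.004117 + 0.1439 = 0.1480 K/W
Q = ΔT/ΣR = (1000 °C − 33.9 °C)/0.1480 = 6530 W

Q = 6.53 kW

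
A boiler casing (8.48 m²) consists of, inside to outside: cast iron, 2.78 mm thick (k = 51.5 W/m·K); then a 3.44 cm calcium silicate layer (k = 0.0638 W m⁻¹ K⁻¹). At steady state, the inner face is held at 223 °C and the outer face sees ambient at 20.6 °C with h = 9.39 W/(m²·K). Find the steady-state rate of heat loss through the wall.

Q = 2660 W

Treat each layer as a resistance in series:
  R_cast iron = L/(kA) = 0.00278/(51.5·8.48) = 6.366×10^-6 K/W
  R_calcium silicate = L/(kA) = 0.0344/(0.0638·8.48) = 0.06358 K/W
  R_conv,out = 1/(hA) = 1/(9.39·8.48) = 0.01256 K/W
ΣR = 6.366×10^-6 + 0.06358 + 0.01256 = 0.07615 K/W
Q = ΔT/ΣR = (223 °C − 20.6 °C)/0.07615 = 2660 W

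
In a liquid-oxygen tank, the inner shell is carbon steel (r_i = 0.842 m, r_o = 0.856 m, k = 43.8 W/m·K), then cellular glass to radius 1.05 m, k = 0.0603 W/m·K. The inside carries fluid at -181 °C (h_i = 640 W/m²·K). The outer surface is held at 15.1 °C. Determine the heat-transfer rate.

Resistance network (inner→outer):
  R_conv,in = 1/(4πr²h) = 1/(4π·0.842²·640) = 1.754×10^-4 K/W
  R_carbon steel = (1/0.842 − 1/0.856)/(4πk) = 0.01942/(4π·43.8) = 3.529×10^-5 K/W
  R_cellular glass = (1/0.856 − 1/1.05)/(4πk) = 0.2158/(4π·0.0603) = 0.2848 K/W
ΣR = 1.754×10^-4 + 3.529×10^-5 + 0.2848 = 0.2850 K/W
Q = ΔT/ΣR = (-181 °C − 15.1 °C)/0.2850 = -688 W
(Negative Q ⇒ heat flows inward; heat gain = 688 W.)

Q = 688 W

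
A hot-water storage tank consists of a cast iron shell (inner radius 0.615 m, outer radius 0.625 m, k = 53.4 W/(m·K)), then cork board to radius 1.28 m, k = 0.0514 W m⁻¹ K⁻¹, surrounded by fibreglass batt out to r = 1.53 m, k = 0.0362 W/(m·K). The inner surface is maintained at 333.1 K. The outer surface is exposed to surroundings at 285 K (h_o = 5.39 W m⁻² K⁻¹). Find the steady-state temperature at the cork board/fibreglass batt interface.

Series thermal resistances, inner to outer:
  R_cast iron = (1/0.615 − 1/0.625)/(4πk) = 0.02602/(4π·53.4) = 3.877×10^-5 K/W
  R_cork board = (1/0.625 − 1/1.28)/(4πk) = 0.8188/(4π·0.0514) = 1.268 K/W
  R_fibreglass batt = (1/1.28 − 1/1.53)/(4πk) = 0.1277/(4π·0.0362) = 0.2806 K/W
  R_conv,out = 1/(4πr²h) = 1/(4π·1.53²·5.39) = 0.006307 K/W
ΣR = 3.877×10^-5 + 1.268 + 0.2806 + 0.006307 = 1.555 K/W
Q = ΔT/ΣR = (333.1 K − 285 K)/1.555 = 30.93 W
From the inner boundary to the cork board/fibreglass batt interface, ΣR_partial = 1.268 K/W.
T_interface = T_in − Q·ΣR_partial = 333.1 K − (30.93)(1.268) = 293.9 K

T = 293.9 K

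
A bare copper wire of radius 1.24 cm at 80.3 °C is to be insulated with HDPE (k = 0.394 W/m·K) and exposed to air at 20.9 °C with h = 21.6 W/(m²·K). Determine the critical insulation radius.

For a cylinder, r_cr = k_ins/h = 0.394/21.6 = 0.0182 m = 1.82 cm

r_cr = 1.82 cm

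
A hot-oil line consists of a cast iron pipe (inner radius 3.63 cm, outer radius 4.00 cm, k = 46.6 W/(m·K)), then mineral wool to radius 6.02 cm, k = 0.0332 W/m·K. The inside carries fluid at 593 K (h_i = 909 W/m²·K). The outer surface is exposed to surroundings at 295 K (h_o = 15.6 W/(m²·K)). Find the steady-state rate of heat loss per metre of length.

Series thermal resistances, inner to outer:
  R'_conv,in = 1/(2πr h) = 1/(2π·0.0363·909) = 0.004823 m·K/W
  R'_cast iron = ln(0.0400/0.0363)/(2πk) = 0.09706/(2π·46.6) = 3.315×10^-4 m·K/W
  R'_mineral wool = ln(0.0602/0.0400)/(2πk) = 0.4088/(2π·0.0332) = 1.960 m·K/W
  R'_conv,out = 1/(2πr h) = 1/(2π·0.0602·15.6) = 0.1695 m·K/W
ΣR = 0.004823 + 3.315×10^-4 + 1.960 + 0.1695 = 2.135 m·K/W
Q' = ΔT/ΣR = (593 K − 295 K)/2.135 = 140 W/m

Q' = 140 W/m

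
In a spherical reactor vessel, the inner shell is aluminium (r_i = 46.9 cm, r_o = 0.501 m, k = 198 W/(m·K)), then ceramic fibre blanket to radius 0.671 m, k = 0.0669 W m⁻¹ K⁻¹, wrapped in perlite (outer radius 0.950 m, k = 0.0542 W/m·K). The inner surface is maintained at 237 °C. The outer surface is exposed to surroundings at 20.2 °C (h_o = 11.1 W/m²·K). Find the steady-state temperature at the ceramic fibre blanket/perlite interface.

T = 133 °C

Treat each layer as a resistance in series:
  R_aluminium = (1/0.469 − 1/0.501)/(4πk) = 0.1362/(4π·198) = 5.473×10^-5 K/W
  R_ceramic fibre blanket = (1/0.501 − 1/0.671)/(4πk) = 0.5057/(4π·0.0669) = 0.6015 K/W
  R_perlite = (1/0.671 − 1/0.950)/(4πk) = 0.4377/(4π·0.0542) = 0.6426 K/W
  R_conv,out = 1/(4πr²h) = 1/(4π·0.950²·11.1) = 0.007944 K/W
ΣR = 5.473×10^-5 + 0.6015 + 0.6426 + 0.007944 = 1.252 K/W
Q = ΔT/ΣR = (237 °C − 20.2 °C)/1.252 = 173.2 W
From the inner boundary to the ceramic fibre blanket/perlite interface, ΣR_partial = 0.6016 K/W.
T_interface = T_in − Q·ΣR_partial = 237 °C − (173.2)(0.6016) = 133 °C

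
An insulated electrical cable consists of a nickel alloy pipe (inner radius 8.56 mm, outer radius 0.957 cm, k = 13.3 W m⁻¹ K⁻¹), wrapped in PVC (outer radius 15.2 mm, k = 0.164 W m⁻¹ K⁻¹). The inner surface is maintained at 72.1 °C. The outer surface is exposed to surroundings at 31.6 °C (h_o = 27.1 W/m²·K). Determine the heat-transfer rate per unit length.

Resistance network (inner→outer):
  R'_nickel alloy = ln(0.00957/0.00856)/(2πk) = 0.1115/(2π·13.3) = 0.001335 m·K/W
  R'_PVC = ln(0.0152/0.00957)/(2πk) = 0.4627/(2π·0.164) = 0.4490 m·K/W
  R'_conv,out = 1/(2πr h) = 1/(2π·0.0152·27.1) = 0.3864 m·K/W
ΣR = 0.001335 + 0.4490 + 0.3864 = 0.8367 m·K/W
Q' = ΔT/ΣR = (72.1 °C − 31.6 °C)/0.8367 = 48.4 W/m

Q' = 48.4 W/m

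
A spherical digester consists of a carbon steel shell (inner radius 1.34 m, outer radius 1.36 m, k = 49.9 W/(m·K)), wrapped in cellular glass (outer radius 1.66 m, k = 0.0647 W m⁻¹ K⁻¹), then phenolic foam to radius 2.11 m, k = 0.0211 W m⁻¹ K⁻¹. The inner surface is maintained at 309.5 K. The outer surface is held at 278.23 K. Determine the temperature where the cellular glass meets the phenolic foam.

T = 301.6 K

Series thermal resistances, inner to outer:
  R_carbon steel = (1/1.34 − 1/1.36)/(4πk) = 0.01097/(4π·49.9) = 1.750×10^-5 K/W
  R_cellular glass = (1/1.36 − 1/1.66)/(4πk) = 0.1329/(4π·0.0647) = 0.1634 K/W
  R_phenolic foam = (1/1.66 − 1/2.11)/(4πk) = 0.1285/(4π·0.0211) = 0.4845 K/W
ΣR = 1.750×10^-5 + 0.1634 + 0.4845 = 0.6479 K/W
Q = ΔT/ΣR = (309.5 K − 278.23 K)/0.6479 = 48.26 W
From the inner boundary to the cellular glass/phenolic foam interface, ΣR_partial = 0.1634 K/W.
T_interface = T_in − Q·ΣR_partial = 309.5 K − (48.26)(0.1634) = 301.6 K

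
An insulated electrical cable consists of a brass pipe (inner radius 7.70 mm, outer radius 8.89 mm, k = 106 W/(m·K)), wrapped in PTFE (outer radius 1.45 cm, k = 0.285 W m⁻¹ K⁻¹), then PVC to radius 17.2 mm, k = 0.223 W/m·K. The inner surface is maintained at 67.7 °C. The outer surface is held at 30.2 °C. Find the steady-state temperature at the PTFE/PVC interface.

T = 41.8 °C

Treat each layer as a resistance in series:
  R'_brass = ln(0.00889/0.00770)/(2πk) = 0.1437/(2π·106) = 2.158×10^-4 m·K/W
  R'_PTFE = ln(0.0145/0.00889)/(2πk) = 0.4892/(2π·0.285) = 0.2732 m·K/W
  R'_PVC = ln(0.0172/0.0145)/(2πk) = 0.1708/(2π·0.223) = 0.1219 m·K/W
ΣR = 2.158×10^-4 + 0.2732 + 0.1219 = 0.3953 m·K/W
Q' = ΔT/ΣR = (67.7 °C − 30.2 °C)/0.3953 = 94.86 W/m
From the inner boundary to the PTFE/PVC interface, ΣR_partial = 0.2734 m·K/W.
T_interface = T_in − Q'·ΣR_partial = 67.7 °C − (94.86)(0.2734) = 41.8 °C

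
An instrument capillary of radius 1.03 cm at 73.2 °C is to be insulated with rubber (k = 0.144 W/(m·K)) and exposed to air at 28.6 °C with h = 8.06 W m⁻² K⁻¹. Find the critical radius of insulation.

r_cr = 1.79 cm

For a cylinder, r_cr = k_ins/h = 0.144/8.06 = 0.0179 m = 1.79 cm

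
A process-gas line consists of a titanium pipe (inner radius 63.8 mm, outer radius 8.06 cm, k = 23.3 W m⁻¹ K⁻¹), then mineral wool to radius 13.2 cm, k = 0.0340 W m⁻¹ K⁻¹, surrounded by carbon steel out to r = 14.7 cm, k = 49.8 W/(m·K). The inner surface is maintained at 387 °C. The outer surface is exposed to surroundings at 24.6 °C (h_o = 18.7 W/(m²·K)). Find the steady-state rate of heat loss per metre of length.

Series thermal resistances, inner to outer:
  R'_titanium = ln(0.0806/0.0638)/(2πk) = 0.2337/(2π·23.3) = 0.001597 m·K/W
  R'_mineral wool = ln(0.132/0.0806)/(2πk) = 0.4933/(2π·0.0340) = 2.309 m·K/W
  R'_carbon steel = ln(0.147/0.132)/(2πk) = 0.1076/(2π·49.8) = 3.440×10^-4 m·K/W
  R'_conv,out = 1/(2πr h) = 1/(2π·0.147·18.7) = 0.05790 m·K/W
ΣR = 0.001597 + 2.309 + 3.440×10^-4 + 0.05790 = 2.369 m·K/W
Q' = ΔT/ΣR = (387 °C − 24.6 °C)/2.369 = 153 W/m

Q' = 153 W/m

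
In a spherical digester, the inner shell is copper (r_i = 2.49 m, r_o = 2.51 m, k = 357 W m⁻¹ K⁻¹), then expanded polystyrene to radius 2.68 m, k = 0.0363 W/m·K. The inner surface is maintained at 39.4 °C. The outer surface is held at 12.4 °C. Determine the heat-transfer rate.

Q = 487 W

Resistance network (inner→outer):
  R_copper = (1/2.49 − 1/2.51)/(4πk) = 0.003200/(4π·357) = 7.133×10^-7 K/W
  R_expanded polystyrene = (1/2.51 − 1/2.68)/(4πk) = 0.02527/(4π·0.0363) = 0.05540 K/W
ΣR = 7.133×10^-7 + 0.05540 = 0.05540 K/W
Q = ΔT/ΣR = (39.4 °C − 12.4 °C)/0.05540 = 487 W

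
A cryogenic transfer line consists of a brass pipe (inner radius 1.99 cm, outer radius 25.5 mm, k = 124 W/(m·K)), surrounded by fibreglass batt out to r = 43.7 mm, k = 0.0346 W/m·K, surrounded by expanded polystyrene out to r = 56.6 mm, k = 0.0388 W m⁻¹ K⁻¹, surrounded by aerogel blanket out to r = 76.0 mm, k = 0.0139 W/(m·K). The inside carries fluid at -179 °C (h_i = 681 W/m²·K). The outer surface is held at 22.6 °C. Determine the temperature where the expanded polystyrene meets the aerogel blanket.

Series thermal resistances, inner to outer:
  R'_conv,in = 1/(2πr h) = 1/(2π·0.0199·681) = 0.01174 m·K/W
  R'_brass = ln(0.0255/0.0199)/(2πk) = 0.2480/(2π·124) = 3.183×10^-4 m·K/W
  R'_fibreglass batt = ln(0.0437/0.0255)/(2πk) = 0.5387/(2π·0.0346) = 2.478 m·K/W
  R'_expanded polystyrene = ln(0.0566/0.0437)/(2πk) = 0.2587/(2π·0.0388) = 1.061 m·K/W
  R'_aerogel blanket = ln(0.0760/0.0566)/(2πk) = 0.2947/(2π·0.0139) = 3.375 m·K/W
ΣR = 0.01174 + 3.183×10^-4 + 2.478 + 1.061 + 3.375 = 6.926 m·K/W
Q' = ΔT/ΣR = (-179 °C − 22.6 °C)/6.926 = -29.11 W/m
From the inner boundary to the expanded polystyrene/aerogel blanket interface, ΣR_partial = 3.551 m·K/W.
T_interface = T_in − Q'·ΣR_partial = -179 °C − (-29.11)(3.551) = -75.6 °C

T = -75.6 °C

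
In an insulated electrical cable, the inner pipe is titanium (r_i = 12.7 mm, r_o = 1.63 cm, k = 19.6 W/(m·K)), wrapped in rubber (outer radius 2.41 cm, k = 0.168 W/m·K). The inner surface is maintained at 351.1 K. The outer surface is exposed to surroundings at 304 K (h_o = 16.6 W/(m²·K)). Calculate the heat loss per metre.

Resistance network (inner→outer):
  R'_titanium = ln(0.0163/0.0127)/(2πk) = 0.2496/(2π·19.6) = 0.002026 m·K/W
  R'_rubber = ln(0.0241/0.0163)/(2πk) = 0.3910/(2π·0.168) = 0.3705 m·K/W
  R'_conv,out = 1/(2πr h) = 1/(2π·0.0241·16.6) = 0.3978 m·K/W
ΣR = 0.002026 + 0.3705 + 0.3978 = 0.7703 m·K/W
Q' = ΔT/ΣR = (351.1 K − 304 K)/0.7703 = 61.1 W/m

Q' = 61.1 W/m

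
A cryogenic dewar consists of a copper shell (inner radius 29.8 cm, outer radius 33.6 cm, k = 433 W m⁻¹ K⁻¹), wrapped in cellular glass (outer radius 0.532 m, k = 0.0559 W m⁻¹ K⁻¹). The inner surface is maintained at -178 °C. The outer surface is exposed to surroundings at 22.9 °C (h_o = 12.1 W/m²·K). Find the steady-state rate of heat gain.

Treat each layer as a resistance in series:
  R_copper = (1/0.298 − 1/0.336)/(4πk) = 0.3795/(4π·433) = 6.975×10^-5 K/W
  R_cellular glass = (1/0.336 − 1/0.532)/(4πk) = 1.096/(4π·0.0559) = 1.561 K/W
  R_conv,out = 1/(4πr²h) = 1/(4π·0.532²·12.1) = 0.02324 K/W
ΣR = 6.975×10^-5 + 1.561 + 0.02324 = 1.584 K/W
Q = ΔT/ΣR = (-178 °C − 22.9 °C)/1.584 = -127 W
(Negative Q ⇒ heat flows inward; heat gain = 127 W.)

Q = 127 W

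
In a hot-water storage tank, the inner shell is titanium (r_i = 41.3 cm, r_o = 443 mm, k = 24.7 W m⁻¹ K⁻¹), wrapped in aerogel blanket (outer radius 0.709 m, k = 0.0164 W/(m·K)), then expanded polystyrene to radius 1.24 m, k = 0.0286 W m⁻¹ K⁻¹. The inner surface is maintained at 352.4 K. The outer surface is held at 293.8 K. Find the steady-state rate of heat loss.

Q = 10.1 W

Resistance network (inner→outer):
  R_titanium = (1/0.413 − 1/0.443)/(4πk) = 0.1640/(4π·24.7) = 5.283×10^-4 K/W
  R_aerogel blanket = (1/0.443 − 1/0.709)/(4πk) = 0.8469/(4π·0.0164) = 4.109 K/W
  R_expanded polystyrene = (1/0.709 − 1/1.24)/(4πk) = 0.6040/(4π·0.0286) = 1.681 K/W
ΣR = 5.283×10^-4 + 4.109 + 1.681 = 5.791 K/W
Q = ΔT/ΣR = (352.4 K − 293.8 K)/5.791 = 10.1 W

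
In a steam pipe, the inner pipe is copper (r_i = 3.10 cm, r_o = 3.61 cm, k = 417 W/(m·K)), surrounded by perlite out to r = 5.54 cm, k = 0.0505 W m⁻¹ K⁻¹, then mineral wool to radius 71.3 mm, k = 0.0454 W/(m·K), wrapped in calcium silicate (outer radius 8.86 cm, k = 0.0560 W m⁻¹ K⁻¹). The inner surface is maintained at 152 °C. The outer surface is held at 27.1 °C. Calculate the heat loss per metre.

Series thermal resistances, inner to outer:
  R'_copper = ln(0.0361/0.0310)/(2πk) = 0.1523/(2π·417) = 5.813×10^-5 m·K/W
  R'_perlite = ln(0.0554/0.0361)/(2πk) = 0.4283/(2π·0.0505) = 1.350 m·K/W
  R'_mineral wool = ln(0.0713/0.0554)/(2πk) = 0.2523/(2π·0.0454) = 0.8845 m·K/W
  R'_calcium silicate = ln(0.0886/0.0713)/(2πk) = 0.2172/(2π·0.0560) = 0.6174 m·K/W
ΣR = 5.813×10^-5 + 1.350 + 0.8845 + 0.6174 = 2.852 m·K/W
Q' = ΔT/ΣR = (152 °C − 27.1 °C)/2.852 = 43.8 W/m

Q' = 43.8 W/m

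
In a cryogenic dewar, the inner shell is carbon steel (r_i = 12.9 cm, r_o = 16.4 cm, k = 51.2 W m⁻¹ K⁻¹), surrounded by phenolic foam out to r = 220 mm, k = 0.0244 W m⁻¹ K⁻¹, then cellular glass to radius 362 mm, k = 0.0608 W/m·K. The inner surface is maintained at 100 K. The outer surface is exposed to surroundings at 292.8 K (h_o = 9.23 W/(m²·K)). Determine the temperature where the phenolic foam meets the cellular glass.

T = 230.8 K

Resistance network (inner→outer):
  R_carbon steel = (1/0.129 − 1/0.164)/(4πk) = 1.654/(4π·51.2) = 0.002571 K/W
  R_phenolic foam = (1/0.164 − 1/0.220)/(4πk) = 1.552/(4π·0.0244) = 5.062 K/W
  R_cellular glass = (1/0.220 − 1/0.362)/(4πk) = 1.783/(4π·0.0608) = 2.334 K/W
  R_conv,out = 1/(4πr²h) = 1/(4π·0.362²·9.23) = 0.06579 K/W
ΣR = 0.002571 + 5.062 + 2.334 + 0.06579 = 7.464 K/W
Q = ΔT/ΣR = (100 K − 292.8 K)/7.464 = -25.83 W
From the inner boundary to the phenolic foam/cellular glass interface, ΣR_partial = 5.065 K/W.
T_interface = T_in − Q·ΣR_partial = 100 K − (-25.83)(5.065) = 230.8 K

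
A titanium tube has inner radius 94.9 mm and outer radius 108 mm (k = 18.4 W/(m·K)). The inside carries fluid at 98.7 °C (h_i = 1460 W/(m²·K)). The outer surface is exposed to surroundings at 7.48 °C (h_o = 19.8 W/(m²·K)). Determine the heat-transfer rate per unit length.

Series thermal resistances, inner to outer:
  R'_conv,in = 1/(2πr h) = 1/(2π·0.0949·1460) = 0.001149 m·K/W
  R'_titanium = ln(0.108/0.0949)/(2πk) = 0.1293/(2π·18.4) = 0.001118 m·K/W
  R'_conv,out = 1/(2πr h) = 1/(2π·0.108·19.8) = 0.07443 m·K/W
ΣR = 0.001149 + 0.001118 + 0.07443 = 0.07670 m·K/W
Q' = ΔT/ΣR = (98.7 °C − 7.48 °C)/0.07670 = 1190 W/m

Q' = 1190 W/m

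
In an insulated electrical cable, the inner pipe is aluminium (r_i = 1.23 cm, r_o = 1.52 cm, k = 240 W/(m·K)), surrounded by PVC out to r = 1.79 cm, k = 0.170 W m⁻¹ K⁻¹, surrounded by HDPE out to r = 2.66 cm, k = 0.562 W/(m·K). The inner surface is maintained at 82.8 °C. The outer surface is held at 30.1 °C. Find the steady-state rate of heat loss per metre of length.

Treat each layer as a resistance in series:
  R'_aluminium = ln(0.0152/0.0123)/(2πk) = 0.2117/(2π·240) = 1.404×10^-4 m·K/W
  R'_PVC = ln(0.0179/0.0152)/(2πk) = 0.1635/(2π·0.170) = 0.1531 m·K/W
  R'_HDPE = ln(0.0266/0.0179)/(2πk) = 0.3961/(2π·0.562) = 0.1122 m·K/W
ΣR = 1.404×10^-4 + 0.1531 + 0.1122 = 0.2654 m·K/W
Q' = ΔT/ΣR = (82.8 °C − 30.1 °C)/0.2654 = 199 W/m

Q' = 199 W/m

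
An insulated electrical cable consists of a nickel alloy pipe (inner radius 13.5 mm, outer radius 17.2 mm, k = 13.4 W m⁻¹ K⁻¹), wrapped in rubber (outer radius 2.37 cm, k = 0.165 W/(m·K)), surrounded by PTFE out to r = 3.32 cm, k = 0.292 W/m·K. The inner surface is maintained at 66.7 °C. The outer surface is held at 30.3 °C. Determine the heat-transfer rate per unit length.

Treat each layer as a resistance in series:
  R'_nickel alloy = ln(0.0172/0.0135)/(2πk) = 0.2422/(2π·13.4) = 0.002877 m·K/W
  R'_rubber = ln(0.0237/0.0172)/(2πk) = 0.3206/(2π·0.165) = 0.3092 m·K/W
  R'_PTFE = ln(0.0332/0.0237)/(2πk) = 0.3371/(2π·0.292) = 0.1837 m·K/W
ΣR = 0.002877 + 0.3092 + 0.1837 = 0.4958 m·K/W
Q' = ΔT/ΣR = (66.7 °C − 30.3 °C)/0.4958 = 73.4 W/m

Q' = 73.4 W/m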